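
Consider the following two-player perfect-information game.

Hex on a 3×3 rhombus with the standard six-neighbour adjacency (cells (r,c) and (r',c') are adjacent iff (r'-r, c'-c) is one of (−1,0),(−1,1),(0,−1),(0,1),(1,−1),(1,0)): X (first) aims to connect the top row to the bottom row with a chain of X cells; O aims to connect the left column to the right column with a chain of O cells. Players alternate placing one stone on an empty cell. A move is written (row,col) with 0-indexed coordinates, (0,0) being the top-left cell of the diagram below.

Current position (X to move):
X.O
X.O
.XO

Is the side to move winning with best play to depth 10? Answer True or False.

[X.O/X.O/.XO] X move#1: (0,1):+1/XXO/X.O/.XO*, (1,1):+1/X.O/XXO/.XO, (2,0):+1/X.O/X.O/XXO
[XXO/X.O/.XO] O move#2: (1,1):-1/XXO/XOO/.XO*, (2,0):-1/XXO/X.O/OXO
[XXO/XOO/.XO] X move#3: (2,0):+1/XXO/XOO/XXO*
[XXO/XOO/XXO] end (terminal -1, O#4); searched X.O/X.O/.XO to 10

X winning at [X.O/X.O/.XO]: True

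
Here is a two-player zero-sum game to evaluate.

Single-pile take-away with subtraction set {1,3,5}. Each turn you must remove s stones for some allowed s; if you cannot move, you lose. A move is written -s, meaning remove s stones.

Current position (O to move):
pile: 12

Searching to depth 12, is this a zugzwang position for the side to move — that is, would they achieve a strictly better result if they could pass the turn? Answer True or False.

[12] O move#1: -1:-1/11*, -3:-1/9, -5:-1/7
[11] X move#2: -1:+1/10*, -3:+1/8, -5:+1/6
[10] O move#3: -1:-1/9*, -3:-1/7, -5:-1/5
[9] X move#4: -1:+1/8*, -3:+1/6, -5:+1/4
[8] O move#5: -1:-1/7*, -3:-1/5, -5:-1/3
[7] X move#6: -1:+1/6*, -3:+1/4, -5:+1/2
[6] O move#7: -1:-1/5*, -3:-1/3, -5:-1/1
[5] X move#8: -1:+1/4*, -3:+1/2, -5:+1/0
[4] O move#9: -1:-1/3*, -3:-1/1
[3] X move#10: -1:+1/2*, -3:+1/0
[2] O move#11: -1:-1/1*
[1] X move#12: -1:+1/0*
[0] end (terminal -1, O#13); searched 12 to 12
pass branch (X moves first from the same position):
  | [12] X move#1: -1:-1/11*, -3:-1/9, -5:-1/7
  | [11] O move#2: -1:+1/10*, -3:+1/8, -5:+1/6
  | [10] X move#3: -1:-1/9*, -3:-1/7, -5:-1/5
  | [9] O move#4: -1:+1/8*, -3:+1/6, -5:+1/4
  | [8] X move#5: -1:-1/7*, -3:-1/5, -5:-1/3
  | [7] O move#6: -1:+1/6*, -3:+1/4, -5:+1/2
  | [6] X move#7: -1:-1/5*, -3:-1/3, -5:-1/1
  | [5] O move#8: -1:+1/4*, -3:+1/2, -5:+1/0
  | [4] X move#9: -1:-1/3*, -3:-1/1
  | [3] O move#10: -1:+1/2*, -3:+1/0
  | [2] X move#11: -1:-1/1*
  | [1] O move#12: -1:+1/0*
  | [0] end (terminal -1, X#13); searched 12 to 12
O moving scores -1; O passing scores +1

zugzwang(12, O) = True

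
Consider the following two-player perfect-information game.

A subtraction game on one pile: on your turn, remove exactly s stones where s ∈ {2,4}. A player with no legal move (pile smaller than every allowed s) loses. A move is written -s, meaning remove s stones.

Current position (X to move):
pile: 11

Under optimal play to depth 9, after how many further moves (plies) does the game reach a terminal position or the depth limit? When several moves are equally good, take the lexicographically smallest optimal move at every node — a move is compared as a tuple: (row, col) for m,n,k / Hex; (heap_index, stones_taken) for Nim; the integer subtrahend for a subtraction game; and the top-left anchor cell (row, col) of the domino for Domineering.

[11] X move#1: -2:-1/9, -4:+1/7*
[7] O move#2: -2:-1/5*, -4:-1/3
[5] X move#3: -2:-1/3, -4:+1/1*
[1] end (terminal -1, O#4); searched 11 to 9

PV length from [11]: 3 plies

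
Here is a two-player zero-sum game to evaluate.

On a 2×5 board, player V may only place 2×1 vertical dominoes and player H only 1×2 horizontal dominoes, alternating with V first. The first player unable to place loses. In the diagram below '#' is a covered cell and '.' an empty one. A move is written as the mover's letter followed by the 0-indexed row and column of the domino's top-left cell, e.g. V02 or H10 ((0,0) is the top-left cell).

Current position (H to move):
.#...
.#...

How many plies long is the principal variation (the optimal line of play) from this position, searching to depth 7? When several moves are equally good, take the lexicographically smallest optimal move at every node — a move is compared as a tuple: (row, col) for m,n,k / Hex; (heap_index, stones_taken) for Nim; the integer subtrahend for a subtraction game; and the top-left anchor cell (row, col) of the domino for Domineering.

p1 H@[.#.../.#...]: H02[.###./.#...]-1* H03[.#.##/.#...]-1 H12[.#.../.###.]-1 H13[.#.../.#.##]-1
p2 V@[.###./.#...]: V00[####./##...]-1 V04[.####/.#..#]+1*
p3 H@[.####/.#..#]: H12[.####/.####]-1*
p4 V@[.####/.####]: V00[#####/#####]+1*
p5 H@[#####/#####] terminal -1; root [.#.../.#...] d7

PV length from [.#.../.#...]: 4 plies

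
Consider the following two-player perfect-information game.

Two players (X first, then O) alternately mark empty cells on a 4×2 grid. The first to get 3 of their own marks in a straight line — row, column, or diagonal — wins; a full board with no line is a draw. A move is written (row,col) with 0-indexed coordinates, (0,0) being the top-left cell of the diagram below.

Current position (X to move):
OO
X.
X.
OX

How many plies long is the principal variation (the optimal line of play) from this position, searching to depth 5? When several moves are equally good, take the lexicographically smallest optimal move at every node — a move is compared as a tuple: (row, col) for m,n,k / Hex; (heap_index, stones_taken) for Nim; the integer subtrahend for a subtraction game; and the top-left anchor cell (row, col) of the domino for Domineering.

[OO/X./X./OX] X move#1: (1,1):+0/OO/XX/X./OX*, (2,1):+0/OO/X./XX/OX
[OO/XX/X./OX] O move#2: (2,1):+0/OO/XX/XO/OX*
[OO/XX/XO/OX] end (terminal +0, X#3); searched OO/X./X./OX to 5

PV length from [OO/X./X./OX]: 2 plies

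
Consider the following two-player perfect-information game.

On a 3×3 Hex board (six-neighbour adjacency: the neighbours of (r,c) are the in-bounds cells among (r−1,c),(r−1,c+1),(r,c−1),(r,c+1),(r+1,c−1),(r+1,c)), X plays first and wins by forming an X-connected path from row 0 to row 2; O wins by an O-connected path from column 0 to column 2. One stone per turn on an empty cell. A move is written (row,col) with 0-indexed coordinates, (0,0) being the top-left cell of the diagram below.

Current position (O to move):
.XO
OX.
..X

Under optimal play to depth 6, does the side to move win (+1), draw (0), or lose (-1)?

value(.XO/OX./..X, O) = -1

[.XO/OX./..X] O move#1: (0,0):-1/OXO/OX./..X*, (1,2):-1/.XO/OXO/..X, (2,0):-1/.XO/OX./O.X, (2,1):-1/.XO/OX./.OX
[OXO/OX./..X] X move#2: (1,2):+1/OXO/OXX/..X*, (2,0):+1/OXO/OX./X.X, (2,1):+1/OXO/OX./.XX
[OXO/OXX/..X] end (terminal -1, O#3); searched .XO/OX./..X to 6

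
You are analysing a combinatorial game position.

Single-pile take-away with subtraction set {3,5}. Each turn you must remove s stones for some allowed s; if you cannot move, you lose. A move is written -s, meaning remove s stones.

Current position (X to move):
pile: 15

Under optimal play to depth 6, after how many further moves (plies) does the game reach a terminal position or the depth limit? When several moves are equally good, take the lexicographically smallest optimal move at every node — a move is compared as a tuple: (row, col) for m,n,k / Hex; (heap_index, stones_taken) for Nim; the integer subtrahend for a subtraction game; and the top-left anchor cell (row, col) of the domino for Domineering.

PV length from [15]: 3 plies

p1 X@[15]: -3[12]-1 -5[10]+1*
p2 O@[10]: -3[7]-1* -5[5]-1
p3 X@[7]: -3[4]-1 -5[2]+1*
p4 O@[2] terminal -1; root [15] d6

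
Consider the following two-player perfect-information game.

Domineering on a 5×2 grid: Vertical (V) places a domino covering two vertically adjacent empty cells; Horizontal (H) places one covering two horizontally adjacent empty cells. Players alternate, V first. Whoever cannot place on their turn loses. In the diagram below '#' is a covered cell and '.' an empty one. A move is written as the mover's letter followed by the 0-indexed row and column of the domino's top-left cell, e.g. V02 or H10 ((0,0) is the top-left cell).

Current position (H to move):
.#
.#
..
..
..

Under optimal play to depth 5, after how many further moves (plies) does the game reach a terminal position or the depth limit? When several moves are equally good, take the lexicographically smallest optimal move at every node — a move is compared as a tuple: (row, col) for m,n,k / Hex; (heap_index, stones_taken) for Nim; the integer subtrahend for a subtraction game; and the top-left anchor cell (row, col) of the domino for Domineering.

PV length from [.#/.#/../../..]: 3 plies

[.#/.#/../../..] H move#1: H20:-1/.#/.#/##/../.., H30:+1/.#/.#/../##/..*, H40:-1/.#/.#/../../##
[.#/.#/../##/..] V move#2: V00:-1/##/##/../##/..*, V10:-1/.#/##/#./##/..
[##/##/../##/..] H move#3: H20:+1/##/##/##/##/..*, H40:+1/##/##/../##/##
[##/##/##/##/..] end (terminal -1, V#4); searched .#/.#/../../.. to 5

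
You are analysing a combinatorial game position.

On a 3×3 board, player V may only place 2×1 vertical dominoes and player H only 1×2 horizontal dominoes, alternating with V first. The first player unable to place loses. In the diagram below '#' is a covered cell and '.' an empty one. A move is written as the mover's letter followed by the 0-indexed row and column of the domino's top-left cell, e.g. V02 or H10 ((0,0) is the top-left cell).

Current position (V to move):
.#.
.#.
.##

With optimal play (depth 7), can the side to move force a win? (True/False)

[.#./.#./.##] V move#1: V00:+1/##./##./.##*, V02:+1/.##/.##/.##, V10:+1/.#./##./###
[##./##./.##] end (terminal -1, H#2); searched .#./.#./.## to 7

V winning at [.#./.#./.##]: True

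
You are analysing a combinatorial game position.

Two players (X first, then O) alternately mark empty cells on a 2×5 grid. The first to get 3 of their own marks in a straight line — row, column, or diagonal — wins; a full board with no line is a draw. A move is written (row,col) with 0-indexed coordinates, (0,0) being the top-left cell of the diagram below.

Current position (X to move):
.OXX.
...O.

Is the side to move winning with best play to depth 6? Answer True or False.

X winning at [.OXX./...O.]: True

p1 X@[.OXX./...O.]: (0,0)[XOXX./...O.]+0 (0,4)[.OXXX/...O.]+1* (1,0)[.OXX./X..O.]+0 (1,1)[.OXX./.X.O.]+0 (1,2)[.OXX./..XO.]+0 (1,4)[.OXX./...OX]+0
p2 O@[.OXXX/...O.] terminal -1; root [.OXX./...O.] d6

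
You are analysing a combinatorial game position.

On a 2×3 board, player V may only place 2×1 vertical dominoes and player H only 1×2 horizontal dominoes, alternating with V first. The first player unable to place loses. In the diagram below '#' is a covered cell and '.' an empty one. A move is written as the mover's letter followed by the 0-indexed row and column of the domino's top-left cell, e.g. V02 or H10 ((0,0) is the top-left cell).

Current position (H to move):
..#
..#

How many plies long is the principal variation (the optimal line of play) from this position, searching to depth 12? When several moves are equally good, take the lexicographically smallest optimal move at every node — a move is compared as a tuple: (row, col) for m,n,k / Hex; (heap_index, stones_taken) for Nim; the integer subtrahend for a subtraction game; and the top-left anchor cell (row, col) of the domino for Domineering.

p1 H@[..#/..#]: H00[###/..#]+1* H10[..#/###]+1
p2 V@[###/..#] terminal -1; root [..#/..#] d12

PV length from [..#/..#]: 1 ply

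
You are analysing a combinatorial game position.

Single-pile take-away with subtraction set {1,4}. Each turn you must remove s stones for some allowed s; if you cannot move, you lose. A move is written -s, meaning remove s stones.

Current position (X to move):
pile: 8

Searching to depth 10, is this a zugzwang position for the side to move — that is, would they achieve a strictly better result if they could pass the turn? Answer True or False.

zugzwang(8, X) = False

p1 X@[8]: -1[7]+1* -4[4]-1
p2 O@[7]: -1[6]-1* -4[3]-1
p3 X@[6]: -1[5]+1* -4[2]+1
p4 O@[5]: -1[4]-1* -4[1]-1
p5 X@[4]: -1[3]-1 -4[0]+1*
p6 O@[0] terminal -1; root [8] d10
pass branch (O moves first from the same position):
  | p1 O@[8]: -1[7]+1* -4[4]-1
  | p2 X@[7]: -1[6]-1* -4[3]-1
  | p3 O@[6]: -1[5]+1* -4[2]+1
  | p4 X@[5]: -1[4]-1* -4[1]-1
  | p5 O@[4]: -1[3]-1 -4[0]+1*
  | p6 X@[0] terminal -1; root [8] d10
X moving scores +1; X passing scores -1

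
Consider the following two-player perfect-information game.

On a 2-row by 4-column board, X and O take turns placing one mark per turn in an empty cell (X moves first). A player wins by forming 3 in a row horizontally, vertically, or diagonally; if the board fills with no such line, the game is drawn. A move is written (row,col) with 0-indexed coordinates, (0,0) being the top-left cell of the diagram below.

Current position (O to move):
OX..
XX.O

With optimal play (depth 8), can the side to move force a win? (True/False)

p1 O@[OX../XX.O]: (0,2)[OXO./XX.O]-1 (0,3)[OX.O/XX.O]-1 (1,2)[OX../XXOO]+0*
p2 X@[OX../XXOO]: (0,2)[OXX./XXOO]+0* (0,3)[OX.X/XXOO]+0
p3 O@[OXX./XXOO]: (0,3)[OXXO/XXOO]+0*
p4 X@[OXXO/XXOO] terminal +0; root [OX../XX.O] d8

O winning at [OX../XX.O]: False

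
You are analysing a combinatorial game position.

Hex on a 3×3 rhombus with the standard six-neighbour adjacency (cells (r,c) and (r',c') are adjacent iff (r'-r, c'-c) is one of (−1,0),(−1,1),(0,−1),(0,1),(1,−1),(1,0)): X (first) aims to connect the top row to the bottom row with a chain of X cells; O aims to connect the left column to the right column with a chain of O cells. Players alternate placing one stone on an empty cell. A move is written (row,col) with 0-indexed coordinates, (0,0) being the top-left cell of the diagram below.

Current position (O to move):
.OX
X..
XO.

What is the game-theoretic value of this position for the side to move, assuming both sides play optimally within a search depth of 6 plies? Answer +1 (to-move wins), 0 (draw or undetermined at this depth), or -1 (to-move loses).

p1 O@[.OX/X../XO.]: (0,0)[OOX/X../XO.]-1* (1,1)[.OX/XO./XO.]-1 (1,2)[.OX/X.O/XO.]-1 (2,2)[.OX/X../XOO]-1
p2 X@[OOX/X../XO.]: (1,1)[OOX/XX./XO.]+1* (1,2)[OOX/X.X/XO.]+1 (2,2)[OOX/X../XOX]+1
p3 O@[OOX/XX./XO.] terminal -1; root [.OX/X../XO.] d6

value(.OX/X../XO., O) = -1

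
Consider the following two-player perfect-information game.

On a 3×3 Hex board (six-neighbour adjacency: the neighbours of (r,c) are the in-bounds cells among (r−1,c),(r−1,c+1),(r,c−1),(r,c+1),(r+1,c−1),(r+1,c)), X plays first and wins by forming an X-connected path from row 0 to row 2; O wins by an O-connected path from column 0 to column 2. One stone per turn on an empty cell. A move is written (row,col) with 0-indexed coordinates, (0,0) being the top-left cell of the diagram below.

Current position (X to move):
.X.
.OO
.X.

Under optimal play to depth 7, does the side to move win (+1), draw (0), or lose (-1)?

value(.X./.OO/.X., X) = -1

[.X./.OO/.X.] X move#1: (0,0):-1/XX./.OO/.X.*, (0,2):-1/.XX/.OO/.X., (1,0):-1/.X./XOO/.X., (2,0):-1/.X./.OO/XX., (2,2):-1/.X./.OO/.XX
[XX./.OO/.X.] O move#2: (0,2):+1/XXO/.OO/.X.*, (1,0):+1/XX./OOO/.X., (2,0):+1/XX./.OO/OX., (2,2):+1/XX./.OO/.XO
[XXO/.OO/.X.] X move#3: (1,0):-1/XXO/XOO/.X.*, (2,0):-1/XXO/.OO/XX., (2,2):-1/XXO/.OO/.XX
[XXO/XOO/.X.] O move#4: (2,0):+1/XXO/XOO/OX.*, (2,2):-1/XXO/XOO/.XO
[XXO/XOO/OX.] end (terminal -1, X#5); searched .X./.OO/.X. to 7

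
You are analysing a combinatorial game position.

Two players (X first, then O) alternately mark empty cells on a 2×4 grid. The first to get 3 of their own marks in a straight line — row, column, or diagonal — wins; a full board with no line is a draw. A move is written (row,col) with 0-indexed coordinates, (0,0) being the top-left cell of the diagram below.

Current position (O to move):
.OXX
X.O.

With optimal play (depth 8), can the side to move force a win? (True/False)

O winning at [.OXX/X.O.]: False

[.OXX/X.O.] O move#1: (0,0):+0/OOXX/X.O.*, (1,1):+0/.OXX/XOO., (1,3):+0/.OXX/X.OO
[OOXX/X.O.] X move#2: (1,1):+0/OOXX/XXO.*, (1,3):+0/OOXX/X.OX
[OOXX/XXO.] O move#3: (1,3):+0/OOXX/XXOO*
[OOXX/XXOO] end (terminal +0, X#4); searched .OXX/X.O. to 8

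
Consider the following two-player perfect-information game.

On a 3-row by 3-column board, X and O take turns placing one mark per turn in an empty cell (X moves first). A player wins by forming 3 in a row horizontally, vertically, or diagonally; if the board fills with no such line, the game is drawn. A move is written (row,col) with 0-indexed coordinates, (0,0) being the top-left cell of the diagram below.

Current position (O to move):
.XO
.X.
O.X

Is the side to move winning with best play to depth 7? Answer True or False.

O winning at [.XO/.X./O.X]: False

p1 O@[.XO/.X./O.X]: (0,0)[OXO/.X./O.X]-1* (1,0)[.XO/OX./O.X]-1 (1,2)[.XO/.XO/O.X]-1 (2,1)[.XO/.X./OOX]-1
p2 X@[OXO/.X./O.X]: (1,0)[OXO/XX./O.X]+1* (1,2)[OXO/.XX/O.X]-1 (2,1)[OXO/.X./OXX]+1
p3 O@[OXO/XX./O.X]: (1,2)[OXO/XXO/O.X]-1* (2,1)[OXO/XX./OOX]-1
p4 X@[OXO/XXO/O.X]: (2,1)[OXO/XXO/OXX]+1*
p5 O@[OXO/XXO/OXX] terminal -1; root [.XO/.X./O.X] d7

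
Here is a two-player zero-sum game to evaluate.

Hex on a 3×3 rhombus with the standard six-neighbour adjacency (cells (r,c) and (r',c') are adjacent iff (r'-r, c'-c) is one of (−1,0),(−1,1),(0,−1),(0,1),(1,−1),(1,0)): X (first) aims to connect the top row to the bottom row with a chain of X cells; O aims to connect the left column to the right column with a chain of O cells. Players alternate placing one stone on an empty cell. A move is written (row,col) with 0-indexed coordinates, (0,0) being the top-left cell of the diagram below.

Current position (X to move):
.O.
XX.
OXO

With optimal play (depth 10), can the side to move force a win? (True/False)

p1 X@[.O./XX./OXO]: (0,0)[XO./XX./OXO]+1* (0,2)[.OX/XX./OXO]+1 (1,2)[.O./XXX/OXO]+1
p2 O@[XO./XX./OXO] terminal -1; root [.O./XX./OXO] d10

X winning at [.O./XX./OXO]: True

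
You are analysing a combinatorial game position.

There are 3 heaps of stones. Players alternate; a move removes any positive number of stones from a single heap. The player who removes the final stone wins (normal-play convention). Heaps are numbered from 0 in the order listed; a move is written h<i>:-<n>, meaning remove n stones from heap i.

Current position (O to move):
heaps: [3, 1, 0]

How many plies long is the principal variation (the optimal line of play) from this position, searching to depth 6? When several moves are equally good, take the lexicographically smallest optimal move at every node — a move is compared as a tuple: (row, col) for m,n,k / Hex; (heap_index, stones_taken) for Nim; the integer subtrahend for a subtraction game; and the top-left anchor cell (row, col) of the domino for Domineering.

ply 1, O at (3,1,0) | h0:-1=-1→(2,1,0); h0:-2=+1→(1,1,0)*; h0:-3=-1→(0,1,0); h1:-1=-1→(3,0,0)
ply 2, X at (1,1,0) | h0:-1=-1→(0,1,0)*; h1:-1=-1→(1,0,0)
ply 3, O at (0,1,0) | h1:-1=+1→(0,0,0)*
ply 4: (0,0,0) is terminal -1 (X); from (3,1,0) depth 6

PV length from [(3,1,0)]: 3 plies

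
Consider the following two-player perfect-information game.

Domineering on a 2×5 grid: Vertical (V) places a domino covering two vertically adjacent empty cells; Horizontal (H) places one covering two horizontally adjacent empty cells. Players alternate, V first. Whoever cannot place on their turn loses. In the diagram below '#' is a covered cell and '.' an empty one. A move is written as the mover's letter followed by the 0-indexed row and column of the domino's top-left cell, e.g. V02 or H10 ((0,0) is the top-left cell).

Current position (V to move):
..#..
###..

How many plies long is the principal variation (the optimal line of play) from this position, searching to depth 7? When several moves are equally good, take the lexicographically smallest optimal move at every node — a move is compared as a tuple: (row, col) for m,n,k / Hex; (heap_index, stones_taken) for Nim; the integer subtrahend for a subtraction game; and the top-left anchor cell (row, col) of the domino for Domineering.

ply 1, V at ..#../###.. | V03=+1→..##./####.*; V04=+1→..#.#/###.#
ply 2, H at ..##./####. | H00=-1→####./####.*
ply 3, V at ####./####. | V04=+1→#####/#####*
ply 4: #####/##### is terminal -1 (H); from ..#../###.. depth 7

PV length from [..#../###..]: 3 plies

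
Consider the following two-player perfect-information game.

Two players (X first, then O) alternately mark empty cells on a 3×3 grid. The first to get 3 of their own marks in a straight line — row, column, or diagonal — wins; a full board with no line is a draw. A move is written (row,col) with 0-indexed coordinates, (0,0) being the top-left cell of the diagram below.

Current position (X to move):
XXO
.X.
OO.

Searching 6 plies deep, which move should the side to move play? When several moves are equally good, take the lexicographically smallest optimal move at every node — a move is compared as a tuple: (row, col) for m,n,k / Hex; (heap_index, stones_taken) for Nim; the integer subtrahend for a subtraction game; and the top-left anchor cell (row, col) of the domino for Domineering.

p1 X@[XXO/.X./OO.]: (1,0)[XXO/XX./OO.]-1 (1,2)[XXO/.XX/OO.]-1 (2,2)[XXO/.X./OOX]+1*
p2 O@[XXO/.X./OOX] terminal -1; root [XXO/.X./OO.] d6

X's best at [XXO/.X./OO.]: (2,2)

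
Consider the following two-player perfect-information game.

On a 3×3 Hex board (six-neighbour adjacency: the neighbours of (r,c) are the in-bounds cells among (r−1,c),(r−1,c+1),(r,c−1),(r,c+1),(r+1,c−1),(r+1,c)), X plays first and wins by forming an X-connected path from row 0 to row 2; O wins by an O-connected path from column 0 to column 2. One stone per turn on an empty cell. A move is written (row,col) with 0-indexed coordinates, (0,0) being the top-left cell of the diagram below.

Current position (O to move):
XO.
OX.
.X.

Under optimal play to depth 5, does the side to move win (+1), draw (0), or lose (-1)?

value(XO./OX./.X., O) = +1

p1 O@[XO./OX./.X.]: (0,2)[XOO/OX./.X.]+1* (1,2)[XO./OXO/.X.]-1 (2,0)[XO./OX./OX.]-1 (2,2)[XO./OX./.XO]-1
p2 X@[XOO/OX./.X.] terminal -1; root [XO./OX./.X.] d5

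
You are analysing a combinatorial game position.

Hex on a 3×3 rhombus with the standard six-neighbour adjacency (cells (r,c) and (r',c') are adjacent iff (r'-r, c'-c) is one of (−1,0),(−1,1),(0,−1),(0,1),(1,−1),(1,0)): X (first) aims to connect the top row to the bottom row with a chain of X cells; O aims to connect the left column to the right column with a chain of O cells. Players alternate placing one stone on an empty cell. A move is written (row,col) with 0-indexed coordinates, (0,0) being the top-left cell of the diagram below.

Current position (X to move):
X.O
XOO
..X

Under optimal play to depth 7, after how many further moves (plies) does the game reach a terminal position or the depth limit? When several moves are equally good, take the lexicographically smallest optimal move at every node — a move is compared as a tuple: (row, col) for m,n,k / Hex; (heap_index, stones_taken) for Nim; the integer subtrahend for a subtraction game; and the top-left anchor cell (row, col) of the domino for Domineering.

p1 X@[X.O/XOO/..X]: (0,1)[XXO/XOO/..X]-1 (2,0)[X.O/XOO/X.X]+1* (2,1)[X.O/XOO/.XX]-1
p2 O@[X.O/XOO/X.X] terminal -1; root [X.O/XOO/..X] d7

PV length from [X.O/XOO/..X]: 1 ply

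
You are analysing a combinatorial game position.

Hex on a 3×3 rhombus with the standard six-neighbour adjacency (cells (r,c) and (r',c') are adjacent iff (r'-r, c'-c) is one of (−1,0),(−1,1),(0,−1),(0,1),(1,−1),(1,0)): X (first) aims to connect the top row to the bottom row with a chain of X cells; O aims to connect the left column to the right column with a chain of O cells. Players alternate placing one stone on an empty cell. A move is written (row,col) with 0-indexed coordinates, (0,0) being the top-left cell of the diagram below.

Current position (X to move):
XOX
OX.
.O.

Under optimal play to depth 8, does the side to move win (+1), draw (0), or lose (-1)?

value(XOX/OX./.O., X) = +1

ply 1, X at XOX/OX./.O. | (1,2)=+1→XOX/OXX/.O.*; (2,0)=+1→XOX/OX./XO.; (2,2)=+1→XOX/OX./.OX
ply 2, O at XOX/OXX/.O. | (2,0)=-1→XOX/OXX/OO.*; (2,2)=-1→XOX/OXX/.OO
ply 3, X at XOX/OXX/OO. | (2,2)=+1→XOX/OXX/OOX*
ply 4: XOX/OXX/OOX is terminal -1 (O); from XOX/OX./.O. depth 8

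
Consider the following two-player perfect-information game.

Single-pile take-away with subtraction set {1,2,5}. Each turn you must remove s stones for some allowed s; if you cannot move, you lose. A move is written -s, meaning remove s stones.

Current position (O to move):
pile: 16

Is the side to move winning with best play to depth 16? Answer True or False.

O winning at [16]: True

p1 O@[16]: -1[15]+1* -2[14]-1 -5[11]-1
p2 X@[15]: -1[14]-1* -2[13]-1 -5[10]-1
p3 O@[14]: -1[13]-1 -2[12]+1* -5[9]+1
p4 X@[12]: -1[11]-1* -2[10]-1 -5[7]-1
p5 O@[11]: -1[10]-1 -2[9]+1* -5[6]+1
p6 X@[9]: -1[8]-1* -2[7]-1 -5[4]-1
p7 O@[8]: -1[7]-1 -2[6]+1* -5[3]+1
p8 X@[6]: -1[5]-1* -2[4]-1 -5[1]-1
p9 O@[5]: -1[4]-1 -2[3]+1* -5[0]+1
p10 X@[3]: -1[2]-1* -2[1]-1
p11 O@[2]: -1[1]-1 -2[0]+1*
p12 X@[0] terminal -1; root [16] d16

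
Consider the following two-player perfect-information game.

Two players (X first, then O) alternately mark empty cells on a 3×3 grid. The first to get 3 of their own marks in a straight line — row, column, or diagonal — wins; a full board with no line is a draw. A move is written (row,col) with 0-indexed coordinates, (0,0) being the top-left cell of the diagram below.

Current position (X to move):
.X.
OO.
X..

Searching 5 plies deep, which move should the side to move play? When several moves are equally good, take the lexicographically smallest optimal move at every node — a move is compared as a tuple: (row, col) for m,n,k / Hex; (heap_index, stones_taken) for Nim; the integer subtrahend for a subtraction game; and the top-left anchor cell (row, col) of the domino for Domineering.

X's best at [.X./OO./X..]: (1,2)

ply 1, X at .X./OO./X.. | (0,0)=-1→XX./OO./X..; (0,2)=-1→.XX/OO./X..; (1,2)=+0→.X./OOX/X..*; (2,1)=-1→.X./OO./XX.; (2,2)=-1→.X./OO./X.X
ply 2, O at .X./OOX/X.. | (0,0)=-1→OX./OOX/X..; (0,2)=+0→.XO/OOX/X..*; (2,1)=-1→.X./OOX/XO.; (2,2)=+0→.X./OOX/X.O
ply 3, X at .XO/OOX/X.. | (0,0)=+0→XXO/OOX/X..*; (2,1)=+0→.XO/OOX/XX.; (2,2)=+0→.XO/OOX/X.X
ply 4, O at XXO/OOX/X.. | (2,1)=+0→XXO/OOX/XO.*; (2,2)=+0→XXO/OOX/X.O
ply 5, X at XXO/OOX/XO. | (2,2)=+0→XXO/OOX/XOX*
ply 6: XXO/OOX/XOX is terminal +0 (O); from .X./OO./X.. depth 5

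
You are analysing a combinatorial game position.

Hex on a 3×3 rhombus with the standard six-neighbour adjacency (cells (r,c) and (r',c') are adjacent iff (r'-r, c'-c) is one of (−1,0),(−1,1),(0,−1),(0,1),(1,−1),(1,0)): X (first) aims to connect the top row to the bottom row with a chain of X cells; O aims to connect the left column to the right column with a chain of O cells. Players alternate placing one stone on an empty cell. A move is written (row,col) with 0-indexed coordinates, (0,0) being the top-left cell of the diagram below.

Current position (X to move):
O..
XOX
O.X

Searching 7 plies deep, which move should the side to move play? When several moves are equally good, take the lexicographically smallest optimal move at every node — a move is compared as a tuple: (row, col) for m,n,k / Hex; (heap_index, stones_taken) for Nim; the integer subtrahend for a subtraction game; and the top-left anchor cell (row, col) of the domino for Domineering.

p1 X@[O../XOX/O.X]: (0,1)[OX./XOX/O.X]-1 (0,2)[O.X/XOX/O.X]+1* (2,1)[O../XOX/OXX]-1
p2 O@[O.X/XOX/O.X] terminal -1; root [O../XOX/O.X] d7

X's best at [O../XOX/O.X]: (0,2)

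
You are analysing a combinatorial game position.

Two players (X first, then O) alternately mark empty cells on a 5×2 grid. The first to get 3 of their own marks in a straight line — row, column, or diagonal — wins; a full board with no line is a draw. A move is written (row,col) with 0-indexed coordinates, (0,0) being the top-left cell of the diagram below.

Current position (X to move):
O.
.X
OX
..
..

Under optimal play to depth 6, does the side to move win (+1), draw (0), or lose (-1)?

p1 X@[O./.X/OX/../..]: (0,1)[OX/.X/OX/../..]+1* (1,0)[O./XX/OX/../..]+1 (3,0)[O./.X/OX/X./..]-1 (3,1)[O./.X/OX/.X/..]+1 (4,0)[O./.X/OX/../X.]-1 (4,1)[O./.X/OX/../.X]-1
p2 O@[OX/.X/OX/../..] terminal -1; root [O./.X/OX/../..] d6

value(O./.X/OX/../.., X) = +1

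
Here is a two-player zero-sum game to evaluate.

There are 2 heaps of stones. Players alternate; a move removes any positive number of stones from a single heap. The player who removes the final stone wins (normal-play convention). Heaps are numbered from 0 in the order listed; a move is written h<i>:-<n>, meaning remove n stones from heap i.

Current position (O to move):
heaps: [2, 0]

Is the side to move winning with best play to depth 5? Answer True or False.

O winning at [(2,0)]: True

ply 1, O at (2,0) | h0:-1=-1→(1,0); h0:-2=+1→(0,0)*
ply 2: (0,0) is terminal -1 (X); from (2,0) depth 5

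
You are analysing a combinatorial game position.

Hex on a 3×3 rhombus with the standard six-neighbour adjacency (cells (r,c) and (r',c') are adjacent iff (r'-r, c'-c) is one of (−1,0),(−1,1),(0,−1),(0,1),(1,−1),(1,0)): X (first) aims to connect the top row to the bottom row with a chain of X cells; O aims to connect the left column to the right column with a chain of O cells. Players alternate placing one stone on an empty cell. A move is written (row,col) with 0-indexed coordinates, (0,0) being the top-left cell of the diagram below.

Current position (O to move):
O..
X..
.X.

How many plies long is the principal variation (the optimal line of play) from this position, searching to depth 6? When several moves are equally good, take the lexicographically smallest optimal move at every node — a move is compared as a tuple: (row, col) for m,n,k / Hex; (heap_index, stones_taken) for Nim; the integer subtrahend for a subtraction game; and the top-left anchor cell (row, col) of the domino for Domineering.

PV length from [O../X../.X.]: 5 plies

ply 1, O at O../X../.X. | (0,1)=-1→OO./X../.X.; (0,2)=-1→O.O/X../.X.; (1,1)=+1→O../XO./.X.*; (1,2)=-1→O../X.O/.X.; (2,0)=-1→O../X../OX.; (2,2)=-1→O../X../.XO
ply 2, X at O../XO./.X. | (0,1)=-1→OX./XO./.X.*; (0,2)=-1→O.X/XO./.X.; (1,2)=-1→O../XOX/.X.; (2,0)=-1→O../XO./XX.; (2,2)=-1→O../XO./.XX
ply 3, O at OX./XO./.X. | (0,2)=-1→OXO/XO./.X.; (1,2)=-1→OX./XOO/.X.; (2,0)=+1→OX./XO./OX.*; (2,2)=-1→OX./XO./.XO
ply 4, X at OX./XO./OX. | (0,2)=-1→OXX/XO./OX.*; (1,2)=-1→OX./XOX/OX.; (2,2)=-1→OX./XO./OXX
ply 5, O at OXX/XO./OX. | (1,2)=+1→OXX/XOO/OX.*; (2,2)=-1→OXX/XO./OXO
ply 6: OXX/XOO/OX. is terminal -1 (X); from O../X../.X. depth 6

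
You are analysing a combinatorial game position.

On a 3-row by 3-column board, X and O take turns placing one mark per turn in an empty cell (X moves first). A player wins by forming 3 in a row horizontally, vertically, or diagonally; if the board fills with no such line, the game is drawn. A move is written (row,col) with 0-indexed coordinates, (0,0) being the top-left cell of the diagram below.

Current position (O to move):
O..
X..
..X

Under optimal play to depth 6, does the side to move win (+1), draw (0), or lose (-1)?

value(O../X../..X, O) = 0

[O../X../..X] O move#1: (0,1):-1/OO./X../..X, (0,2):+0/O.O/X../..X*, (1,1):+0/O../XO./..X, (1,2):+0/O../X.O/..X, (2,0):-1/O../X../O.X, (2,1):-1/O../X../.OX
[O.O/X../..X] X move#2: (0,1):+0/OXO/X../..X*, (1,1):-1/O.O/XX./..X, (1,2):-1/O.O/X.X/..X, (2,0):-1/O.O/X../X.X, (2,1):-1/O.O/X../.XX
[OXO/X../..X] O move#3: (1,1):+0/OXO/XO./..X*, (1,2):-1/OXO/X.O/..X, (2,0):-1/OXO/X../O.X, (2,1):+0/OXO/X../.OX
[OXO/XO./..X] X move#4: (1,2):-1/OXO/XOX/..X, (2,0):+0/OXO/XO./X.X*, (2,1):-1/OXO/XO./.XX
[OXO/XO./X.X] O move#5: (1,2):-1/OXO/XOO/X.X, (2,1):+0/OXO/XO./XOX*
[OXO/XO./XOX] X move#6: (1,2):+0/OXO/XOX/XOX*
[OXO/XOX/XOX] end (terminal +0, O#7); searched O../X../..X to 6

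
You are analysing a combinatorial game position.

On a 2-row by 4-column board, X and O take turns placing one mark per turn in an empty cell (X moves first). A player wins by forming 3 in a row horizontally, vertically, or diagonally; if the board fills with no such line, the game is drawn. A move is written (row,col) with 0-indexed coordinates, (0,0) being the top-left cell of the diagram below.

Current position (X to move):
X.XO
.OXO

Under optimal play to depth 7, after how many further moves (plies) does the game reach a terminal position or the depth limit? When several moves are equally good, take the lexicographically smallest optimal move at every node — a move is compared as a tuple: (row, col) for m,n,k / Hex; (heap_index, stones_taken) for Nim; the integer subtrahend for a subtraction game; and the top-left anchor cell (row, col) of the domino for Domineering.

[X.XO/.OXO] X move#1: (0,1):+1/XXXO/.OXO*, (1,0):+0/X.XO/XOXO
[XXXO/.OXO] end (terminal -1, O#2); searched X.XO/.OXO to 7

PV length from [X.XO/.OXO]: 1 ply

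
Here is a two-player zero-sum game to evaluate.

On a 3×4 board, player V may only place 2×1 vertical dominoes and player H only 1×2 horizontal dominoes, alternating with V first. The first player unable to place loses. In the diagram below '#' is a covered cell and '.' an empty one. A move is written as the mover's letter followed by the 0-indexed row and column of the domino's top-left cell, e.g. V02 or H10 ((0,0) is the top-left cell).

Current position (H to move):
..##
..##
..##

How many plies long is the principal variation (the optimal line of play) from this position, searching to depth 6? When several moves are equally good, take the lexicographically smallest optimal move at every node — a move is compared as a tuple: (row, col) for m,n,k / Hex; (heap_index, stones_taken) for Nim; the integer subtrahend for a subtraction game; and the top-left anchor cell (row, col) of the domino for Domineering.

p1 H@[..##/..##/..##]: H00[####/..##/..##]-1 H10[..##/####/..##]+1* H20[..##/..##/####]-1
p2 V@[..##/####/..##] terminal -1; root [..##/..##/..##] d6

PV length from [..##/..##/..##]: 1 ply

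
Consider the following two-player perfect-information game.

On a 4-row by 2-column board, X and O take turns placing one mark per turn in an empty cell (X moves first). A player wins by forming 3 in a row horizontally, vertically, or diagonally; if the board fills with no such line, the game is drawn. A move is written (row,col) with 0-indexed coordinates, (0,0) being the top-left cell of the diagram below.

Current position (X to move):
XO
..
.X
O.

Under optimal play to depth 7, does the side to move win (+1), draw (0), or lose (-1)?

value(XO/../.X/O., X) = 0

ply 1, X at XO/../.X/O. | (1,0)=+0→XO/X./.X/O.*; (1,1)=+0→XO/.X/.X/O.; (2,0)=+0→XO/../XX/O.; (3,1)=+0→XO/../.X/OX
ply 2, O at XO/X./.X/O. | (1,1)=-1→XO/XO/.X/O.; (2,0)=+0→XO/X./OX/O.*; (3,1)=-1→XO/X./.X/OO
ply 3, X at XO/X./OX/O. | (1,1)=+0→XO/XX/OX/O.*; (3,1)=+0→XO/X./OX/OX
ply 4, O at XO/XX/OX/O. | (3,1)=+0→XO/XX/OX/OO*
ply 5: XO/XX/OX/OO is terminal +0 (X); from XO/../.X/O. depth 7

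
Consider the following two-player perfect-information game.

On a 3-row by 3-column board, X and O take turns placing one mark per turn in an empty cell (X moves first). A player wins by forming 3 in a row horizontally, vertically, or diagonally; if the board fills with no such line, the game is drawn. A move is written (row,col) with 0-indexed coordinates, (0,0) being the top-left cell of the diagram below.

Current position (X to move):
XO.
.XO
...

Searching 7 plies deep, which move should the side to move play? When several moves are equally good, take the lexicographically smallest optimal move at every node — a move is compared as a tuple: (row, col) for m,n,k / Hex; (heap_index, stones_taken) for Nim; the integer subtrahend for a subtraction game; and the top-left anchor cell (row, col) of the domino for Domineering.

X's best at [XO./.XO/...]: (0,2)

[XO./.XO/...] X move#1: (0,2):+1/XOX/.XO/...*, (1,0):+1/XO./XXO/..., (2,0):+1/XO./.XO/X.., (2,1):+0/XO./.XO/.X., (2,2):+1/XO./.XO/..X
[XOX/.XO/...] O move#2: (1,0):-1/XOX/OXO/...*, (2,0):-1/XOX/.XO/O.., (2,1):-1/XOX/.XO/.O., (2,2):-1/XOX/.XO/..O
[XOX/OXO/...] X move#3: (2,0):+1/XOX/OXO/X..*, (2,1):+1/XOX/OXO/.X., (2,2):+1/XOX/OXO/..X
[XOX/OXO/X..] end (terminal -1, O#4); searched XO./.XO/... to 7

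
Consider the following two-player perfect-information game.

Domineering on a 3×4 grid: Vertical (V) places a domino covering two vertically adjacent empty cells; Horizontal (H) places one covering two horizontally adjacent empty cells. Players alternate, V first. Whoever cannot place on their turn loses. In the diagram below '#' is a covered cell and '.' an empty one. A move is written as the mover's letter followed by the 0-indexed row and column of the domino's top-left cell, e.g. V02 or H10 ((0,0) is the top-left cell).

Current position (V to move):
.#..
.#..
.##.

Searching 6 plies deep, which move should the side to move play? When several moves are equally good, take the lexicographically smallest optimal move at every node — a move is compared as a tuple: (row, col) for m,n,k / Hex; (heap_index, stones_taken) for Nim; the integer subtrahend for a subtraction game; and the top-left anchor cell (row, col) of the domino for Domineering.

ply 1, V at .#../.#../.##. | V00=-1→##../##../.##.; V02=+1→.##./.##./.##.*; V03=+1→.#.#/.#.#/.##.; V10=-1→.#../##../###.; V13=+1→.#../.#.#/.###
ply 2: .##./.##./.##. is terminal -1 (H); from .#../.#../.##. depth 6

V's best at [.#../.#../.##.]: V02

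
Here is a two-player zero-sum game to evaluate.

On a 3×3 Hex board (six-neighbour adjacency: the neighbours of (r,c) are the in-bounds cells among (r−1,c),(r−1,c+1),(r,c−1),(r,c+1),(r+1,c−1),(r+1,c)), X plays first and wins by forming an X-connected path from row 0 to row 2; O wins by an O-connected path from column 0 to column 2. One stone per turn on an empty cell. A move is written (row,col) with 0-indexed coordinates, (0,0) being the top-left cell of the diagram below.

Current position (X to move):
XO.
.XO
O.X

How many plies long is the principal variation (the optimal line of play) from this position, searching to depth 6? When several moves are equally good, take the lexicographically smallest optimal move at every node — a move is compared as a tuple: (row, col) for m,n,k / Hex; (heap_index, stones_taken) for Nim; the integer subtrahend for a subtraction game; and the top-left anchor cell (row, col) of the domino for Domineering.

PV length from [XO./.XO/O.X]: 3 plies

[XO./.XO/O.X] X move#1: (0,2):-1/XOX/.XO/O.X, (1,0):-1/XO./XXO/O.X, (2,1):+1/XO./.XO/OXX*
[XO./.XO/OXX] O move#2: (0,2):-1/XOO/.XO/OXX*, (1,0):-1/XO./OXO/OXX
[XOO/.XO/OXX] X move#3: (1,0):+1/XOO/XXO/OXX*
[XOO/XXO/OXX] end (terminal -1, O#4); searched XO./.XO/O.X to 6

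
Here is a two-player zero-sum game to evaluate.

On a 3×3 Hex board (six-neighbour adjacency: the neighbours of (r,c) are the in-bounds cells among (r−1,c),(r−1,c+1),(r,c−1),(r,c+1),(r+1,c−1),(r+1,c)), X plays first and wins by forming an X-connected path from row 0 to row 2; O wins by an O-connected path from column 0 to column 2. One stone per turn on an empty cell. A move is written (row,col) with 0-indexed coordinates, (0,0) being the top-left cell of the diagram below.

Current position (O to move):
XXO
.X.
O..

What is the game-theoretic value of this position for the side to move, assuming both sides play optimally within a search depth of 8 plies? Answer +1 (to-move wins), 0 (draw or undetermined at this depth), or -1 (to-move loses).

value(XXO/.X./O.., O) = +1

ply 1, O at XXO/.X./O.. | (1,0)=-1→XXO/OX./O..; (1,2)=-1→XXO/.XO/O..; (2,1)=+1→XXO/.X./OO.*; (2,2)=-1→XXO/.X./O.O
ply 2, X at XXO/.X./OO. | (1,0)=-1→XXO/XX./OO.*; (1,2)=-1→XXO/.XX/OO.; (2,2)=-1→XXO/.X./OOX
ply 3, O at XXO/XX./OO. | (1,2)=+1→XXO/XXO/OO.*; (2,2)=+1→XXO/XX./OOO
ply 4: XXO/XXO/OO. is terminal -1 (X); from XXO/.X./O.. depth 8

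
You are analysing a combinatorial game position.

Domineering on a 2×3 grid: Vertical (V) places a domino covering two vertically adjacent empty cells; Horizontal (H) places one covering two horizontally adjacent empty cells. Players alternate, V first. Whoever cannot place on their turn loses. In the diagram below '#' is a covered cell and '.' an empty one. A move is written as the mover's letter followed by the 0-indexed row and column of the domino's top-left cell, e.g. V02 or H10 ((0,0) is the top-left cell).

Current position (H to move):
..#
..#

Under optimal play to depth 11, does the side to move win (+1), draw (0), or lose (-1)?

ply 1, H at ..#/..# | H00=+1→###/..#*; H10=+1→..#/###
ply 2: ###/..# is terminal -1 (V); from ..#/..# depth 11

value(..#/..#, H) = +1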